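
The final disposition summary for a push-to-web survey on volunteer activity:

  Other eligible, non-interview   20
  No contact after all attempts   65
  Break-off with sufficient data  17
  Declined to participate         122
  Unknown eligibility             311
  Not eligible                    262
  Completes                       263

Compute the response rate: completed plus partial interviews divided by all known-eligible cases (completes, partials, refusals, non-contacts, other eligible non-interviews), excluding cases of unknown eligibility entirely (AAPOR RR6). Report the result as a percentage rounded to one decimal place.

57.5%

Num = 263 + 17 = 280
Base = 263 + 17 + 122 + 65 + 20 = 487
RR6 = 280 / 487 = 0.5749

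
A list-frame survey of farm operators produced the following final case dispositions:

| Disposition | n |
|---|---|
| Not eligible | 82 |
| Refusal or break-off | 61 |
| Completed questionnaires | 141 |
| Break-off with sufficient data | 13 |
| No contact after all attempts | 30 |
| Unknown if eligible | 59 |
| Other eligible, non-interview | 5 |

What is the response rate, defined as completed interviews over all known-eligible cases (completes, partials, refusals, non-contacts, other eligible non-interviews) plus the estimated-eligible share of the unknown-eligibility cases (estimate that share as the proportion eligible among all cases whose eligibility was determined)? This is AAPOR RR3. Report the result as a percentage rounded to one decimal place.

47.9%

Num = 141
Determined eligible = 141 + 13 + 61 + 30 + 5 = 250
e = 250 / (250 + 82) = 250 / 332 = 0.7530
Estimated eligible among unknowns = 0.7530 × 59 = 44.43
Denom = 250 + 44.43 = 294.43
RR3 = 141 / 294.43 = 0.4789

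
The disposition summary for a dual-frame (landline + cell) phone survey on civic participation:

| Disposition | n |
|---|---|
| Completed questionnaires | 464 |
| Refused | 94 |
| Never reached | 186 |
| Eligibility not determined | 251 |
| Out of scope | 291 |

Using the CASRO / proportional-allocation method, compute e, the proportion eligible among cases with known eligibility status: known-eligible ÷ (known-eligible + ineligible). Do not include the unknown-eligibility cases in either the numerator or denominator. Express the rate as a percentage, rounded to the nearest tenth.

Determined eligible: 464 + 94 + 186 = 744
e = 744 / (744 + 291) = 744 / 1035 = 0.7188

71.9%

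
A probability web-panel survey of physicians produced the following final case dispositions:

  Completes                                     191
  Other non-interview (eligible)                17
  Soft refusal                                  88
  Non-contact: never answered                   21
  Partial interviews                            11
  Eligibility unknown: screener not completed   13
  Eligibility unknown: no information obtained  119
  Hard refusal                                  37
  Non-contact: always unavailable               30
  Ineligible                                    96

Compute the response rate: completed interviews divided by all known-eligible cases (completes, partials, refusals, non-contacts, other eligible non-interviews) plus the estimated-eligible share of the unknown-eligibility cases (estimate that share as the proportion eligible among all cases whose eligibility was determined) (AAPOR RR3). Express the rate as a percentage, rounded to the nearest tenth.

38.1%

Refusal or break-off = 37 + 88 = 125
Never reached = 21 + 30 = 51
Unknown eligibility = 13 + 119 = 132
Numerator → 191
Determined eligible → 191 + 11 + 125 + 51 + 17 = 395
e = 395 / (395 + 96) = 395 / 491 = 0.8045
Estimated eligible among unknowns → 0.8045 × 132 = 106.19
Base → 395 + 106.19 = 501.19
RR3 = 191 / 501.19 = 0.3811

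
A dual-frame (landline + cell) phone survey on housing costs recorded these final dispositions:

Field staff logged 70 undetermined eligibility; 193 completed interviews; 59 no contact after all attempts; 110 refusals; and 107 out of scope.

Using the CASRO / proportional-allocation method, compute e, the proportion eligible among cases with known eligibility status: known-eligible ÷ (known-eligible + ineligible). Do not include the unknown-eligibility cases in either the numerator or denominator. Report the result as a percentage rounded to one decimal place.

Eligible (known) = 193 + 110 + 59 = 362
e = 362 / (362 + 107) = 362 / 469 = 0.7719

77.2%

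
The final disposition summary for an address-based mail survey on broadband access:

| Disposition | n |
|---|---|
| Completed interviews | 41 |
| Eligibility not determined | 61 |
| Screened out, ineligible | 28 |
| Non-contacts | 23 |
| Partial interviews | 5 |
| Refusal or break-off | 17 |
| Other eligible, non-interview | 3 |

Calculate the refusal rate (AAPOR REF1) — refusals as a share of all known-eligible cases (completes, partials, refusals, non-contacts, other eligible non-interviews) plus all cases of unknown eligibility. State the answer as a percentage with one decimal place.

Numerator = 17
Base = 41 + 5 + 17 + 23 + 3 + 61 = 150
REF1 = 17 / 150 = 0.1133

11.3%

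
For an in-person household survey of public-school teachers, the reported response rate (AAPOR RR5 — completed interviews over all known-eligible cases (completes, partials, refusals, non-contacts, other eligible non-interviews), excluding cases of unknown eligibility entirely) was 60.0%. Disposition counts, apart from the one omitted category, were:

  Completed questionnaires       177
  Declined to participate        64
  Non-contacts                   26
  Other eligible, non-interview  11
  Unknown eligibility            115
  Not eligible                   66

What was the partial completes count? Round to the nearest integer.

17

RR5 = 177 / D = 0.600
D = 177 / 0.600 = 295.0
Other denominator terms total 278
partial completes = 295.0 − 278 ≈ 17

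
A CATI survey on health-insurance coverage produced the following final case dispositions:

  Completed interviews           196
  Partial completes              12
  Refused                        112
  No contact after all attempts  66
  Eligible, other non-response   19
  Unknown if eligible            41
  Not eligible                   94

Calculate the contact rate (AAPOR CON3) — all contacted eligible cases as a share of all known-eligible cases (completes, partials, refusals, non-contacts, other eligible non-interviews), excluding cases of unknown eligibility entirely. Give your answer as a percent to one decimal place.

Top → 196 + 12 + 112 + 19 = 339
Denom → 196 + 12 + 112 + 66 + 19 = 405
CON3 = 339 / 405 = 0.8370

83.7%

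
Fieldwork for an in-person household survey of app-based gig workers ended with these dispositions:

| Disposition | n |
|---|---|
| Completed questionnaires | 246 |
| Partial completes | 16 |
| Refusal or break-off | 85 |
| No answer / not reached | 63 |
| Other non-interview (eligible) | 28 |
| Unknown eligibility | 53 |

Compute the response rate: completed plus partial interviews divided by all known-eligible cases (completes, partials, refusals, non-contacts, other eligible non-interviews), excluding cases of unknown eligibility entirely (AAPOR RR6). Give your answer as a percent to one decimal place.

Top = 246 + 16 = 262
Base = 246 + 16 + 85 + 63 + 28 = 438
RR6 = 262 / 438 = 0.5982

59.8%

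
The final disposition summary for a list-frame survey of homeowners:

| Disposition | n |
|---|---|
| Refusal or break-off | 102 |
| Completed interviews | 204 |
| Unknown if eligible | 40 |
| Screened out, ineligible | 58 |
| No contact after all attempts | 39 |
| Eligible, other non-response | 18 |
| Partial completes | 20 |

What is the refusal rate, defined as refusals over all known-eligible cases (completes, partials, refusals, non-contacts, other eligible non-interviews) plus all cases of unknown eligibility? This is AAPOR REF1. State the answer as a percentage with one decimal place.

Top = 102
Denominator = 204 + 20 + 102 + 39 + 18 + 40 = 423
REF1 = 102 / 423 = 0.2411

24.1%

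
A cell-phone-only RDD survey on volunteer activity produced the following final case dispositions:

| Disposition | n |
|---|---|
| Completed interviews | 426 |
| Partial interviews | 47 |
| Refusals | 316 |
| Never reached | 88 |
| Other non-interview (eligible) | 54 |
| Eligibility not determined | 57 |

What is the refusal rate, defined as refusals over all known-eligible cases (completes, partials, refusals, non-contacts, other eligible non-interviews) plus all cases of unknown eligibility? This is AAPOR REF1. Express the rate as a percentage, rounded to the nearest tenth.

Num → 316
Base → 426 + 47 + 316 + 88 + 54 + 57 = 988
REF1 = 316 / 988 = 0.3198

32.0%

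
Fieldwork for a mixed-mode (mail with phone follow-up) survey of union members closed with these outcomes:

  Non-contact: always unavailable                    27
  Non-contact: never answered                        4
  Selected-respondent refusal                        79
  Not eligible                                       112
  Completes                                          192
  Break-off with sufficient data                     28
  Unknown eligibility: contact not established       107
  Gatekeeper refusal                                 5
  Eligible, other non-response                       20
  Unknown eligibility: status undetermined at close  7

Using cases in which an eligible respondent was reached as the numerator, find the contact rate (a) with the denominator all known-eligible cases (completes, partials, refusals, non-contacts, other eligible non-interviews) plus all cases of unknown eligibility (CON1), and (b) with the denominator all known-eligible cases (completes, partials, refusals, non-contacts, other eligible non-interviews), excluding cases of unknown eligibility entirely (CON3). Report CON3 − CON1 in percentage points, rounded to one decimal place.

Refusals = 5 + 79 = 84
No contact after all attempts = 4 + 27 = 31
Unknown eligibility = 107 + 7 = 114
Numerator → 192 + 28 + 84 + 20 = 324
Base → 192 + 28 + 84 + 31 + 20 + 114 = 469
CON1 = 324 / 469 = 0.6908
Base → 192 + 28 + 84 + 31 + 20 = 355
CON3 = 324 / 355 = 0.9127
Difference = 91.27 − 69.08 = 22.19 percentage points

22.2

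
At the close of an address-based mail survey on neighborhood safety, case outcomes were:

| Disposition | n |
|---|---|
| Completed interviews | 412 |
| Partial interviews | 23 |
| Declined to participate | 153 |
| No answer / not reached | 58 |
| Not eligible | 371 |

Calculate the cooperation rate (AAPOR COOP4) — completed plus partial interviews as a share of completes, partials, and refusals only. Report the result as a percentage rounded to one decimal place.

Top → 412 + 23 = 435
Denom → 412 + 23 + 153 = 588
COOP4 = 435 / 588 = 0.7398

74.0%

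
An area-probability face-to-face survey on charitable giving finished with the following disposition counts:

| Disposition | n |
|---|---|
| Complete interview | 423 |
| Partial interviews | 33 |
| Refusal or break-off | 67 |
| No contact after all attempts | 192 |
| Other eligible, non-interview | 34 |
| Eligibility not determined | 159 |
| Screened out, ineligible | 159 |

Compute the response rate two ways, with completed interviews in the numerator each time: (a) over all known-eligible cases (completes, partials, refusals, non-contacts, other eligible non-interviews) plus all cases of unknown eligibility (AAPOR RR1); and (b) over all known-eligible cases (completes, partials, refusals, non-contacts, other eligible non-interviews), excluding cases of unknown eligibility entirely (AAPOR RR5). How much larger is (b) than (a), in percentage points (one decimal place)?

9.9

Num: 423
Denom: 423 + 33 + 67 + 192 + 34 + 159 = 908
RR1 = 423 / 908 = 0.4659
Denom: 423 + 33 + 67 + 192 + 34 = 749
RR5 = 423 / 749 = 0.5648
Difference = 56.48 − 46.59 = 9.89 percentage points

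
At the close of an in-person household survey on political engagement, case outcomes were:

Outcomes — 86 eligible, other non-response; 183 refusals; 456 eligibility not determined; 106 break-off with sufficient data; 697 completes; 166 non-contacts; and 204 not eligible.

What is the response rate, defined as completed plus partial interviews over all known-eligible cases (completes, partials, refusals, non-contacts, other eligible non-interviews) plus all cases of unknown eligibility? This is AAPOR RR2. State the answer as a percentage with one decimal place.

Top = 697 + 106 = 803
Denominator = 697 + 106 + 183 + 166 + 86 + 456 = 1694
RR2 = 803 / 1694 = 0.4740

47.4%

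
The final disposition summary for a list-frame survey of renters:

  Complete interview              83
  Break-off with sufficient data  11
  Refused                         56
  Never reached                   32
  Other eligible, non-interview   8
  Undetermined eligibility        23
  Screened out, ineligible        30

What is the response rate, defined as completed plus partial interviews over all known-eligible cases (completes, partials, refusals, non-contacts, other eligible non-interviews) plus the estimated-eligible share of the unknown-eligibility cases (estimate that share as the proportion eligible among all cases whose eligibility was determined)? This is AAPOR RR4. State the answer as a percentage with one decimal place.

Num = 83 + 11 = 94
Determined eligible = 83 + 11 + 56 + 32 + 8 = 190
e = 190 / (190 + 30) = 190 / 220 = 0.8636
e × U = 0.8636 × 23 = 19.86
Denom = 190 + 19.86 = 209.86
RR4 = 94 / 209.86 = 0.4479

44.8%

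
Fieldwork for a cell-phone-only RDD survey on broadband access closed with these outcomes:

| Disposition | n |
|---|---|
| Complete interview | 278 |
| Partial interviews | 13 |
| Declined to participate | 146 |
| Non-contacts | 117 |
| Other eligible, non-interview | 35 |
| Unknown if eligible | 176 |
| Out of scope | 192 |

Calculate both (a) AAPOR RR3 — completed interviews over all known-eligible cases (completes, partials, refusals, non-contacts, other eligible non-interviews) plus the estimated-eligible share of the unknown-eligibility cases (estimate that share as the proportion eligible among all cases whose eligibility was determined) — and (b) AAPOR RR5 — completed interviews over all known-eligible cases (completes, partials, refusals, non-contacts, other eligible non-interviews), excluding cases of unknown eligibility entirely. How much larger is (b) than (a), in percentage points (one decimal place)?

Num: 278
Eligible (known): 278 + 13 + 146 + 117 + 35 = 589
e = 589 / (589 + 192) = 589 / 781 = 0.7542
Estimated eligible among unknowns: 0.7542 × 176 = 132.74
Denominator: 589 + 132.74 = 721.74
RR3 = 278 / 721.74 = 0.3852
Denominator: 278 + 13 + 146 + 117 + 35 = 589
RR5 = 278 / 589 = 0.4720
Difference = 47.20 − 38.52 = 8.68 percentage points

8.7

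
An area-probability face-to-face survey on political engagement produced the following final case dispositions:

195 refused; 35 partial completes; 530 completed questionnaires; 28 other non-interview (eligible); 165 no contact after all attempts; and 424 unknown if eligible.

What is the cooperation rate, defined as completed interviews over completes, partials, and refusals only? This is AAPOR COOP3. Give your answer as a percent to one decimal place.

Numerator = 530
Denom = 530 + 35 + 195 = 760
COOP3 = 530 / 760 = 0.6974

69.7%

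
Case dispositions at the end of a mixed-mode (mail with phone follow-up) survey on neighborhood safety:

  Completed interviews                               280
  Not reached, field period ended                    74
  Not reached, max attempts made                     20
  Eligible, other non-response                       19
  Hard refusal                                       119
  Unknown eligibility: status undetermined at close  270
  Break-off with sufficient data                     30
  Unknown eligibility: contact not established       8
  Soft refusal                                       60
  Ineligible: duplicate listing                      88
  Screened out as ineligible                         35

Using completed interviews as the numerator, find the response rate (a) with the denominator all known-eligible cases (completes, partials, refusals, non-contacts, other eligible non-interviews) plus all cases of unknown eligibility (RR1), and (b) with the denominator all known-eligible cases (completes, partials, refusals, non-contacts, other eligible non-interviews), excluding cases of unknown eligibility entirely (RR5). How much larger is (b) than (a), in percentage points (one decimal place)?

Refusal or break-off = 119 + 60 = 179
Never reached = 74 + 20 = 94
Unknown if eligible = 8 + 270 = 278
Out of scope = 35 + 88 = 123
Numerator = 280
Denom = 280 + 30 + 179 + 94 + 19 + 278 = 880
RR1 = 280 / 880 = 0.3182
Denom = 280 + 30 + 179 + 94 + 19 = 602
RR5 = 280 / 602 = 0.4651
Difference = 46.51 − 31.82 = 14.69 percentage points

14.7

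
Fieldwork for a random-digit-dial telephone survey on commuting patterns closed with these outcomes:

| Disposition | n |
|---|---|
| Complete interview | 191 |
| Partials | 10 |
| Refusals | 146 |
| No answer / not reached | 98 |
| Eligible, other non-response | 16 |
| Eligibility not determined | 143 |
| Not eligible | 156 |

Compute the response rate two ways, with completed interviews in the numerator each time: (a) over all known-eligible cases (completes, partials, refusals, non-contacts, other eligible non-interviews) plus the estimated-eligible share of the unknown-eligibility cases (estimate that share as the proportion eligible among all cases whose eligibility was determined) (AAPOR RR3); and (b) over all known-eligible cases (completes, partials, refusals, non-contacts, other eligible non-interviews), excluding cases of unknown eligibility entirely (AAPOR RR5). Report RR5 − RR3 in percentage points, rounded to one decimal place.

7.8

Numerator → 191
Determined eligible → 191 + 10 + 146 + 98 + 16 = 461
e = 461 / (461 + 156) = 461 / 617 = 0.7472
Estimated eligible among unknowns → 0.7472 × 143 = 106.85
Denominator → 461 + 106.85 = 567.85
RR3 = 191 / 567.85 = 0.3364
Denominator → 191 + 10 + 146 + 98 + 16 = 461
RR5 = 191 / 461 = 0.4143
Difference = 41.43 − 33.64 = 7.79 percentage points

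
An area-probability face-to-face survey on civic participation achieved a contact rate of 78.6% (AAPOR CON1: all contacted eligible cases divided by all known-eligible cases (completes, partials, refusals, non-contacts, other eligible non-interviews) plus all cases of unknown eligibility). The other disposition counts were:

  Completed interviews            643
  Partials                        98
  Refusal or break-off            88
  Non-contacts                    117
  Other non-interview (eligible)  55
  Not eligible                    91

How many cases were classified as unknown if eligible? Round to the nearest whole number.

124

Top → 643 + 98 + 88 + 55 = 884
CON1 = 884 / D = 0.786
D = 884 / 0.786 = 1124.7
Rest of base = 1001
unknown if eligible = 1124.7 − 1001 ≈ 124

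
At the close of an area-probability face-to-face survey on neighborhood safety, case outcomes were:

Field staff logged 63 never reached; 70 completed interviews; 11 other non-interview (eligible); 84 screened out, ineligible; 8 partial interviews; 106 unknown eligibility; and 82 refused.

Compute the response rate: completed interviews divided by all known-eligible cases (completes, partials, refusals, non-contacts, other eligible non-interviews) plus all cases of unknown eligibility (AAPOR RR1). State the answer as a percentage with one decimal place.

20.6%

Numerator → 70
Base → 70 + 8 + 82 + 63 + 11 + 106 = 340
RR1 = 70 / 340 = 0.2059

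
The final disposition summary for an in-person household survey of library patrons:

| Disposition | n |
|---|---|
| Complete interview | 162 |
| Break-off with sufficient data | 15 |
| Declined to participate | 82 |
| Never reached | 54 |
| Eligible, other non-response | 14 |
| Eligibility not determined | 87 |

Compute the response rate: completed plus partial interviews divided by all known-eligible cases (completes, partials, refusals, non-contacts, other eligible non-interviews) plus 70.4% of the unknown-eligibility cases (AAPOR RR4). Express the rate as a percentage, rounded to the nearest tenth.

Num = 162 + 15 = 177
Eligible (known) = 162 + 15 + 82 + 54 + 14 = 327
Estimated eligible among unknowns = 0.7040 × 87 = 61.25
Denom = 327 + 61.25 = 388.25
RR4 = 177 / 388.25 = 0.4559

45.6%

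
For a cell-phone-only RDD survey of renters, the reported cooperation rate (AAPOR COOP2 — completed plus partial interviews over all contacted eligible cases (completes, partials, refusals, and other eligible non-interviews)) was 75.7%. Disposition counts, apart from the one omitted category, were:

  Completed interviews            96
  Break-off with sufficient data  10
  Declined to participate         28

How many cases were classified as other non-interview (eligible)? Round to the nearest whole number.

6

Num = 96 + 10 = 106
COOP2 = 106 / D = 0.757
D = 106 / 0.757 = 140.0
Other denominator terms total 134
other non-interview (eligible) = 140.0 − 134 ≈ 6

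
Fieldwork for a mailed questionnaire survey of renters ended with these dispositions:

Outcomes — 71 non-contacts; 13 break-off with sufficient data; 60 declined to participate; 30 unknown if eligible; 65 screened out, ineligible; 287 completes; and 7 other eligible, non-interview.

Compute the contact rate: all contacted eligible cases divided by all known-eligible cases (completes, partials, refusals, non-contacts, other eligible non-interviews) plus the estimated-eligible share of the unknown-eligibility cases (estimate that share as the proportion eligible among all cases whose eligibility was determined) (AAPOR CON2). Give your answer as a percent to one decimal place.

Top → 287 + 13 + 60 + 7 = 367
Determined eligible → 287 + 13 + 60 + 71 + 7 = 438
e = 438 / (438 + 65) = 438 / 503 = 0.8708
Eligible share of unknowns → 0.8708 × 30 = 26.12
Denominator → 438 + 26.12 = 464.12
CON2 = 367 / 464.12 = 0.7907

79.1%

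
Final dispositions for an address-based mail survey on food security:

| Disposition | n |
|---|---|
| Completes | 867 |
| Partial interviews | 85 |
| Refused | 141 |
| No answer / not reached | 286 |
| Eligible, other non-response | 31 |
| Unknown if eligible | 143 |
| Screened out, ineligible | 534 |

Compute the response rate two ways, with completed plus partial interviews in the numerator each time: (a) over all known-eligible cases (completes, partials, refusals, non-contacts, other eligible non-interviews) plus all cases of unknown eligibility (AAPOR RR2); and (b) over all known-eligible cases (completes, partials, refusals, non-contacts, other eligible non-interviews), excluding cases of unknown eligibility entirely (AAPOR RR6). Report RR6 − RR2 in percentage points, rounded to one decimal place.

Num: 867 + 85 = 952
Base: 867 + 85 + 141 + 286 + 31 + 143 = 1553
RR2 = 952 / 1553 = 0.6130
Base: 867 + 85 + 141 + 286 + 31 = 1410
RR6 = 952 / 1410 = 0.6752
Difference = 67.52 − 61.30 = 6.22 percentage points

6.2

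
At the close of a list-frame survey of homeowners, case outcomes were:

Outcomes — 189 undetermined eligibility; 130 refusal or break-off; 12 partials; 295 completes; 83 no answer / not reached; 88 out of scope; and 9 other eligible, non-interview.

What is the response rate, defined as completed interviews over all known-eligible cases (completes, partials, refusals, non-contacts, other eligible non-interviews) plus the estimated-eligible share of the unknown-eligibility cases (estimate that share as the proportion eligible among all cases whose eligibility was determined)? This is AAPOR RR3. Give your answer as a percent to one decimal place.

42.7%

Num = 295
Determined eligible = 295 + 12 + 130 + 83 + 9 = 529
e = 529 / (529 + 88) = 529 / 617 = 0.8574
e × U = 0.8574 × 189 = 162.05
Denom = 529 + 162.05 = 691.05
RR3 = 295 / 691.05 = 0.4269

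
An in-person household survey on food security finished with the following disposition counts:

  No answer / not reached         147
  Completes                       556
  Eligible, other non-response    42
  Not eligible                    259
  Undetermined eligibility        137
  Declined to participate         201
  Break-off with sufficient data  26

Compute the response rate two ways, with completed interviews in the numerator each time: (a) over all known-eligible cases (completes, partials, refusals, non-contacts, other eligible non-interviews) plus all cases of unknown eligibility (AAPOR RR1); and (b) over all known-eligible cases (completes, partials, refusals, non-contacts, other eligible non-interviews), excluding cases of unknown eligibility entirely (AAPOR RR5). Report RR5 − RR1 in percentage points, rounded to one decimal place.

7.1

Num = 556
Base = 556 + 26 + 201 + 147 + 42 + 137 = 1109
RR1 = 556 / 1109 = 0.5014
Base = 556 + 26 + 201 + 147 + 42 = 972
RR5 = 556 / 972 = 0.5720
Difference = 57.20 − 50.14 = 7.06 percentage points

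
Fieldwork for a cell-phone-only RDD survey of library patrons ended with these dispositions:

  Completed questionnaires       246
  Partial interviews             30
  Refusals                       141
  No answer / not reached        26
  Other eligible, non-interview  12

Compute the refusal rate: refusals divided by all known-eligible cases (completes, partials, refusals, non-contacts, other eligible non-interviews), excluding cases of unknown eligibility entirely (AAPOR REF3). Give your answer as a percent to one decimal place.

31.0%

Numerator → 141
Denom → 246 + 30 + 141 + 26 + 12 = 455
REF3 = 141 / 455 = 0.3099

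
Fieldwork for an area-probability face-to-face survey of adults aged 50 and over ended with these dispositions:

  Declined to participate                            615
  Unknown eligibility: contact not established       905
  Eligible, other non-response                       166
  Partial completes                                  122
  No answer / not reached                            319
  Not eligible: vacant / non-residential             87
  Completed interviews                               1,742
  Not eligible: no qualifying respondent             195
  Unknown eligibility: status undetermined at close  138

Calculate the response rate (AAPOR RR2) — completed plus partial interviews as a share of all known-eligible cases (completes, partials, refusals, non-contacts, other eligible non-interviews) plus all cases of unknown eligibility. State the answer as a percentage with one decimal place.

46.5%

Unknown if eligible = 905 + 138 = 1043
Screened out, ineligible = 195 + 87 = 282
Numerator: 1742 + 122 = 1864
Base: 1742 + 122 + 615 + 319 + 166 + 1043 = 4007
RR2 = 1864 / 4007 = 0.4652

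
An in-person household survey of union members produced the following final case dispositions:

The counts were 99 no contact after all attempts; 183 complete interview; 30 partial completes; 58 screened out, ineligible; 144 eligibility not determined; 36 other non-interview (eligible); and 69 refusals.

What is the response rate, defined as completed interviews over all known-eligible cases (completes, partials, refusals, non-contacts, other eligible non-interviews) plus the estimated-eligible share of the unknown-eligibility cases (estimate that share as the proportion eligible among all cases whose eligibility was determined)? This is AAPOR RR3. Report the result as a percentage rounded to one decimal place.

Num = 183
Eligible (known) = 183 + 30 + 69 + 99 + 36 = 417
e = 417 / (417 + 58) = 417 / 475 = 0.8779
Estimated eligible among unknowns = 0.8779 × 144 = 126.42
Denominator = 417 + 126.42 = 543.42
RR3 = 183 / 543.42 = 0.3368

33.7%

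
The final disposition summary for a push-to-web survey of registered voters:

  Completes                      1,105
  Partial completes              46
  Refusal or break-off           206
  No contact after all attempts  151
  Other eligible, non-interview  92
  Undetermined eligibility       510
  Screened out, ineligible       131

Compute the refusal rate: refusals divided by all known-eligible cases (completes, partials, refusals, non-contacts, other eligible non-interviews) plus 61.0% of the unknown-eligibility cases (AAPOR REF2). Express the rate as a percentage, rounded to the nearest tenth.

10.8%

Top: 206
Known eligible: 1105 + 46 + 206 + 151 + 92 = 1600
Eligible share of unknowns: 0.6100 × 510 = 311.10
Denominator: 1600 + 311.10 = 1911.10
REF2 = 206 / 1911.10 = 0.1078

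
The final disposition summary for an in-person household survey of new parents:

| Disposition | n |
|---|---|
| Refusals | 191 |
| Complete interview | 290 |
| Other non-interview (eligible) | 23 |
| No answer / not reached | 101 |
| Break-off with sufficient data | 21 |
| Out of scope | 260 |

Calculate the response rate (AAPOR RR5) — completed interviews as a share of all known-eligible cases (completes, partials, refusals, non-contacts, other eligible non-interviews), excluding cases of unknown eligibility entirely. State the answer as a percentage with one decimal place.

Top: 290
Denominator: 290 + 21 + 191 + 101 + 23 = 626
RR5 = 290 / 626 = 0.4633

46.3%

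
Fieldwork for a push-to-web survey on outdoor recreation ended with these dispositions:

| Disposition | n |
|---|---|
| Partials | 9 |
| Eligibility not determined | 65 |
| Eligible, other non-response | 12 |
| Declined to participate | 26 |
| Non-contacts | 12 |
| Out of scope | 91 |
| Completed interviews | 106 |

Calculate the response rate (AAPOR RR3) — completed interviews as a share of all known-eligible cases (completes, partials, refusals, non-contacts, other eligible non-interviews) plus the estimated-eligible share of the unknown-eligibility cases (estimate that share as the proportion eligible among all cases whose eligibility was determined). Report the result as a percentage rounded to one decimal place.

51.2%

Top: 106
Eligible (known): 106 + 9 + 26 + 12 + 12 = 165
e = 165 / (165 + 91) = 165 / 256 = 0.6445
Eligible share of unknowns: 0.6445 × 65 = 41.89
Denom: 165 + 41.89 = 206.89
RR3 = 106 / 206.89 = 0.5123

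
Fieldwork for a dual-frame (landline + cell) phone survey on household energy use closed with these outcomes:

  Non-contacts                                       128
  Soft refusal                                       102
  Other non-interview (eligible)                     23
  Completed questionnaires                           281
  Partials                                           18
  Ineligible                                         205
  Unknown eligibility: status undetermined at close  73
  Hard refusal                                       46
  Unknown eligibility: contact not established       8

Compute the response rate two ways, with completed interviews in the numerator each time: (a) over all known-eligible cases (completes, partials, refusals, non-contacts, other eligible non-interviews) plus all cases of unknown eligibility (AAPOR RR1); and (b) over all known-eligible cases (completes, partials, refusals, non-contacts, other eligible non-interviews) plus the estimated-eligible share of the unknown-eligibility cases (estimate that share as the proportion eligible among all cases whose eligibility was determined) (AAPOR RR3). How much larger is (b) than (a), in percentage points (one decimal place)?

1.3

Refused = 46 + 102 = 148
Eligibility not determined = 8 + 73 = 81
Num = 281
Denominator = 281 + 18 + 148 + 128 + 23 + 81 = 679
RR1 = 281 / 679 = 0.4138
Determined eligible = 281 + 18 + 148 + 128 + 23 = 598
e = 598 / (598 + 205) = 598 / 803 = 0.7447
Eligible share of unknowns = 0.7447 × 81 = 60.32
Denominator = 598 + 60.32 = 658.32
RR3 = 281 / 658.32 = 0.4268
Difference = 42.68 − 41.38 = 1.30 percentage points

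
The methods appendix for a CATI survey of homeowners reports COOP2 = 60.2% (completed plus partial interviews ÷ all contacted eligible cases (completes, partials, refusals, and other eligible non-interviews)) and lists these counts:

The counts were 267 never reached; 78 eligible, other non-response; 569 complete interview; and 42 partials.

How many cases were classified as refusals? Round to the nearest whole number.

Top → 569 + 42 = 611
COOP2 = 611 / D = 0.602
D = 611 / 0.602 = 1015.0
Remaining denominator categories sum to 689
refusals = 1015.0 − 689 ≈ 326

326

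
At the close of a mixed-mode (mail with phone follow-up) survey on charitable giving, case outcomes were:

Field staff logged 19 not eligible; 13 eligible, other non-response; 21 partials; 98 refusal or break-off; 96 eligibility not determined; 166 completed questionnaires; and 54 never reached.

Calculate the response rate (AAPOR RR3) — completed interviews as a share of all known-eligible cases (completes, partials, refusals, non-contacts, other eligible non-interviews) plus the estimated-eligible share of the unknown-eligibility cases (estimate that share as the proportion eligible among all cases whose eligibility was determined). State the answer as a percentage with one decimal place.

37.5%

Numerator: 166
Eligible (known): 166 + 21 + 98 + 54 + 13 = 352
e = 352 / (352 + 19) = 352 / 371 = 0.9488
Estimated eligible among unknowns: 0.9488 × 96 = 91.08
Denom: 352 + 91.08 = 443.08
RR3 = 166 / 443.08 = 0.3747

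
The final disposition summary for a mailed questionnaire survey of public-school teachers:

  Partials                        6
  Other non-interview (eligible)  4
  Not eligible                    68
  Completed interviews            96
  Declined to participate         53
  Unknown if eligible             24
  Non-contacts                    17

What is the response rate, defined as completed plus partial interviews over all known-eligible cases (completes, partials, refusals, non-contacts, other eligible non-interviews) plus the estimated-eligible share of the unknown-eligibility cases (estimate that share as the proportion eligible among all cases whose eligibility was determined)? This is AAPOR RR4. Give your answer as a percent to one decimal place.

52.8%

Num = 96 + 6 = 102
Eligible (known) = 96 + 6 + 53 + 17 + 4 = 176
e = 176 / (176 + 68) = 176 / 244 = 0.7213
Estimated eligible among unknowns = 0.7213 × 24 = 17.31
Denominator = 176 + 17.31 = 193.31
RR4 = 102 / 193.31 = 0.5276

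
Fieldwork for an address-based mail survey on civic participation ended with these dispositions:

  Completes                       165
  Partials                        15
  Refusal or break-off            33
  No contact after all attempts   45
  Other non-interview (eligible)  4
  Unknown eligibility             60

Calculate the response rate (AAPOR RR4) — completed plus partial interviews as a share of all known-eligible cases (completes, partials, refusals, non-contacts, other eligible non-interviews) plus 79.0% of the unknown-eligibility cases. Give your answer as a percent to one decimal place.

Numerator → 165 + 15 = 180
Determined eligible → 165 + 15 + 33 + 45 + 4 = 262
e × U → 0.7900 × 60 = 47.40
Base → 262 + 47.40 = 309.40
RR4 = 180 / 309.40 = 0.5818

58.2%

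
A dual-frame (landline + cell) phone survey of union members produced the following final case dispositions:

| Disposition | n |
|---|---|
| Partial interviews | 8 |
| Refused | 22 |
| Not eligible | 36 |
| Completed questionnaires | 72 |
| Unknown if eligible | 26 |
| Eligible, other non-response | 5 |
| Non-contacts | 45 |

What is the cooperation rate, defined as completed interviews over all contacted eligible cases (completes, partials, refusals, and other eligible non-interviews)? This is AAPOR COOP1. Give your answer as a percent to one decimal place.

67.3%

Numerator: 72
Denom: 72 + 8 + 22 + 5 = 107
COOP1 = 72 / 107 = 0.6729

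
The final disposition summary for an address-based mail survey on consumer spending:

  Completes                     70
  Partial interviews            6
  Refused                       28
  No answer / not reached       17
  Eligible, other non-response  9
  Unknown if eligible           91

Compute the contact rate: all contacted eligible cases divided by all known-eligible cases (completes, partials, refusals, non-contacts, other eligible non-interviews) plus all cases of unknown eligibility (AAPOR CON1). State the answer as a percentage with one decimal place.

Num: 70 + 6 + 28 + 9 = 113
Base: 70 + 6 + 28 + 17 + 9 + 91 = 221
CON1 = 113 / 221 = 0.5113

51.1%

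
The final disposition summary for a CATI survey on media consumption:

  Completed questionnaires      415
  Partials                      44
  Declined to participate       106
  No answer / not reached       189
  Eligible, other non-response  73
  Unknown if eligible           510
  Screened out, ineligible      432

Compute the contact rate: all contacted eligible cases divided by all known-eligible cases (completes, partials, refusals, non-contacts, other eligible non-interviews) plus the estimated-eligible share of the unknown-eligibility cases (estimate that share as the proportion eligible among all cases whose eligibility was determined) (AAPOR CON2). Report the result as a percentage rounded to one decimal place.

54.9%

Top = 415 + 44 + 106 + 73 = 638
Determined eligible = 415 + 44 + 106 + 189 + 73 = 827
e = 827 / (827 + 432) = 827 / 1259 = 0.6569
Estimated eligible among unknowns = 0.6569 × 510 = 335.02
Denominator = 827 + 335.02 = 1162.02
CON2 = 638 / 1162.02 = 0.5490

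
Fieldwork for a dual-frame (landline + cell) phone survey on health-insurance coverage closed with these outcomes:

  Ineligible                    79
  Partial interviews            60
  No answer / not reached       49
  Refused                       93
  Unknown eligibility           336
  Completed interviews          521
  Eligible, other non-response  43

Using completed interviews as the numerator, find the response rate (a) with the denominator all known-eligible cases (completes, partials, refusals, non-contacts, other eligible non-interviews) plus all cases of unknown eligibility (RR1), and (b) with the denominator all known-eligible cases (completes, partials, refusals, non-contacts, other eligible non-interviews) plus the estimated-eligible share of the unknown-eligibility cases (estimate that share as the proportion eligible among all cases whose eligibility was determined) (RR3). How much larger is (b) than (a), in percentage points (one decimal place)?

Num: 521
Denominator: 521 + 60 + 93 + 49 + 43 + 336 = 1102
RR1 = 521 / 1102 = 0.4728
Known eligible: 521 + 60 + 93 + 49 + 43 = 766
e = 766 / (766 + 79) = 766 / 845 = 0.9065
Eligible share of unknowns: 0.9065 × 336 = 304.58
Denominator: 766 + 304.58 = 1070.58
RR3 = 521 / 1070.58 = 0.4867
Difference = 48.67 − 47.28 = 1.39 percentage points

1.4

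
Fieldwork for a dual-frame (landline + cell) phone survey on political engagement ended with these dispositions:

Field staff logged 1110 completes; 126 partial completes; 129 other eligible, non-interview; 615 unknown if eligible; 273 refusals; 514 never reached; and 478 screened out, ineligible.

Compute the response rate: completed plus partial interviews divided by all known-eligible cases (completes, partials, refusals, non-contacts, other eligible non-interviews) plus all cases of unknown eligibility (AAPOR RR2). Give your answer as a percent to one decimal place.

Num: 1110 + 126 = 1236
Denominator: 1110 + 126 + 273 + 514 + 129 + 615 = 2767
RR2 = 1236 / 2767 = 0.4467

44.7%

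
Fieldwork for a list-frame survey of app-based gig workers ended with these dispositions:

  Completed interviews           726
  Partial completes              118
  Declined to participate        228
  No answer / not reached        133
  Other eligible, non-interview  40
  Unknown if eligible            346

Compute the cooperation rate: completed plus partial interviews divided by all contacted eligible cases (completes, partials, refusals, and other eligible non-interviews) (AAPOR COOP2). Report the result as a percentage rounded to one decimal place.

Num = 726 + 118 = 844
Denominator = 726 + 118 + 228 + 40 = 1112
COOP2 = 844 / 1112 = 0.7590

75.9%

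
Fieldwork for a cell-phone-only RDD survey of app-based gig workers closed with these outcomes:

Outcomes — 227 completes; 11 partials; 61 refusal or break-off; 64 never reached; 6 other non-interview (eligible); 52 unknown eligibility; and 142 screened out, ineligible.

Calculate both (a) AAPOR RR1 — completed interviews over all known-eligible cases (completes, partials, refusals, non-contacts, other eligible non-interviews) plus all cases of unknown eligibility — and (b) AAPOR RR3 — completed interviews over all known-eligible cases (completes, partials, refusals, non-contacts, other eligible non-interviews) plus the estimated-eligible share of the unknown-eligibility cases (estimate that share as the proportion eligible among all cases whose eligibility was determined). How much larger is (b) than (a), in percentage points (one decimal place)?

1.9

Num → 227
Denom → 227 + 11 + 61 + 64 + 6 + 52 = 421
RR1 = 227 / 421 = 0.5392
Known eligible → 227 + 11 + 61 + 64 + 6 = 369
e = 369 / (369 + 142) = 369 / 511 = 0.7221
e × U → 0.7221 × 52 = 37.55
Denom → 369 + 37.55 = 406.55
RR3 = 227 / 406.55 = 0.5584
Difference = 55.84 − 53.92 = 1.92 percentage points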